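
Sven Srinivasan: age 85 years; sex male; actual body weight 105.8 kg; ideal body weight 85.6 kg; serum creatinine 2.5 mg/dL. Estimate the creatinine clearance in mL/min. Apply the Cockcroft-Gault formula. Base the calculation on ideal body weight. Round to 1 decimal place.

CrCl = (140 − 85) × 85.6 / (72 × 2.5) = 4708.0 / 180.00 ≈ 26.2 mL/min

26.2 mL/min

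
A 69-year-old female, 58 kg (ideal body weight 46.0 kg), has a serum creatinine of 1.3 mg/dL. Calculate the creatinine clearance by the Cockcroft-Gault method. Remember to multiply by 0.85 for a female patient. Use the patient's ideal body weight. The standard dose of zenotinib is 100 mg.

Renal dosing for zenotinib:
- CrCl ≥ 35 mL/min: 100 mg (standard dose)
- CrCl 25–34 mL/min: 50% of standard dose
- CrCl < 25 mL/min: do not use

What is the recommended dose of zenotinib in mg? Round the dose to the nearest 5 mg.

CrCl = (140 − 69) × 46 / (72 × 1.3) × 0.85 = 3266.0 / 93.60 × 0.85 ≈ 29.7 mL/min
CrCl ≈ 30 mL/min → bracket 25–34 mL/min.
50% of 100 mg = 50 mg

50 mg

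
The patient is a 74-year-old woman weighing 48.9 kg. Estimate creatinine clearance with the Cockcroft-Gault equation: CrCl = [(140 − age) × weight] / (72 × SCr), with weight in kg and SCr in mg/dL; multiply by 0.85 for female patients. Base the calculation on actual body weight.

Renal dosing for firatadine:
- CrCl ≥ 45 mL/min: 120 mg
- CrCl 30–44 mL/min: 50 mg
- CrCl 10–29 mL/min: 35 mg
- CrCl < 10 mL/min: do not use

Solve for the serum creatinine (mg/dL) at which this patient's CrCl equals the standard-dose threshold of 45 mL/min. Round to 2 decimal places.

Standard dose requires CrCl ≥ 45 mL/min.
Set (140 − 74) × 48.9 × 0.85 / (72 × SCr) = 45
SCr = (140 − 74) × 48.9 × 0.85 / (72 × 45) = 0.847 mg/dL

0.85 mg/dL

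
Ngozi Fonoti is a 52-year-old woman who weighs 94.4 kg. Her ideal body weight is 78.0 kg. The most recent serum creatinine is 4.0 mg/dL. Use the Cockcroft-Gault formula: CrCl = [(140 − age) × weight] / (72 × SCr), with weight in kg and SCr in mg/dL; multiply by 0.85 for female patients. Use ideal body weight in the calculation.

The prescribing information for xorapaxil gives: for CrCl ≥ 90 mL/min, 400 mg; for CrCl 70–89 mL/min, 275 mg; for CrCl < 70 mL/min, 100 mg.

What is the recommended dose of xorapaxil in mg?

CrCl = (140 − 52) × 78 / (72 × 4) × 0.85 = 6864.0 / 288.00 × 0.85 ≈ 20.3 mL/min
CrCl ≈ 20 mL/min → bracket < 70 mL/min.
Dose for this bracket: 100 mg.

100 mg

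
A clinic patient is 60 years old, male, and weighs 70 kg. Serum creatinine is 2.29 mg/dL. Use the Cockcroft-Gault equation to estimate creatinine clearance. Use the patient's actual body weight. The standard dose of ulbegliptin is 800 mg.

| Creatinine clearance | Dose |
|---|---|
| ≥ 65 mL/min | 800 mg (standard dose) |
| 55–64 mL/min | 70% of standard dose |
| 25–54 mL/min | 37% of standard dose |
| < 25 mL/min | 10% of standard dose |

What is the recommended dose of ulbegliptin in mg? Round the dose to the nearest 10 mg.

CrCl = (140 − 60) × 70 / (72 × 2.29) = 5600.0 / 164.88 ≈ 34.0 mL/min
CrCl ≈ 34 mL/min → bracket 25–54 mL/min.
37% of 800 mg = 296 mg → 300 mg

300 mg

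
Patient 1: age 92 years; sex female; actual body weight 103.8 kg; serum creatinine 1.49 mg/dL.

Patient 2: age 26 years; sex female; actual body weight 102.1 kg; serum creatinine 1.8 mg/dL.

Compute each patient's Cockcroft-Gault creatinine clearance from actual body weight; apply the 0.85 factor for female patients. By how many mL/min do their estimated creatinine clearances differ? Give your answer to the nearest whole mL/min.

37 mL/min

Patient 1: CrCl = (140 − 92) × 103.8 / (72 × 1.49) × 0.85 = 4982.4 / 107.28 × 0.85 ≈ 39.5 mL/min
Patient 2: CrCl = (140 − 26) × 102.1 / (72 × 1.8) × 0.85 = 11639.4 / 129.60 × 0.85 ≈ 76.3 mL/min
|39.5 − 76.3| = 36.8 mL/min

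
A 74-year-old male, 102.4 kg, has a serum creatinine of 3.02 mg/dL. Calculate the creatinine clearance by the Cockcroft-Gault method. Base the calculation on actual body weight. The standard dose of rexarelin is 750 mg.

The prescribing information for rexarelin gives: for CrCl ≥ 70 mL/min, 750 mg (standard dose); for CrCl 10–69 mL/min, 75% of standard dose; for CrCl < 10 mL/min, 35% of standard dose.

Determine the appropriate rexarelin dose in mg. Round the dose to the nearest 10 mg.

560 mg

CrCl = (140 − 74) × 102.4 / (72 × 3.02) = 6758.4 / 217.44 ≈ 31.1 mL/min
CrCl ≈ 31 mL/min → bracket 10–69 mL/min.
75% of 750 mg = 562.5 mg → 560 mg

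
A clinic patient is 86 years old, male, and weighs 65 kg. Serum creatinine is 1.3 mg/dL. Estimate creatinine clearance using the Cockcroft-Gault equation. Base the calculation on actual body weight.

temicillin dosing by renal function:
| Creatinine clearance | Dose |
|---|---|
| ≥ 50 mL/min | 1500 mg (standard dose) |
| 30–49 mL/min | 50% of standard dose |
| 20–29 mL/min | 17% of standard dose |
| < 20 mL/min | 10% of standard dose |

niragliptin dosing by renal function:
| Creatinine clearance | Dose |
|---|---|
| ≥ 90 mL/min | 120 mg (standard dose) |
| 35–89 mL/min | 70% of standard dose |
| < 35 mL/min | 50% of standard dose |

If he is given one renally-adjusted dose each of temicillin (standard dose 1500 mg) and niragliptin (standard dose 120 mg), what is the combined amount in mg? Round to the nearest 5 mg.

CrCl = (140 − 86) × 65 / (72 × 1.3) = 3510.0 / 93.60 ≈ 37.5 mL/min
CrCl ≈ 38 mL/min.
temicillin: 30–49 mL/min → 50% of 1500 mg = 750 mg.
niragliptin: 35–89 mL/min → 70% of 120 mg = 84 mg.
Total = 750 + 84 = 834 mg.

835 mg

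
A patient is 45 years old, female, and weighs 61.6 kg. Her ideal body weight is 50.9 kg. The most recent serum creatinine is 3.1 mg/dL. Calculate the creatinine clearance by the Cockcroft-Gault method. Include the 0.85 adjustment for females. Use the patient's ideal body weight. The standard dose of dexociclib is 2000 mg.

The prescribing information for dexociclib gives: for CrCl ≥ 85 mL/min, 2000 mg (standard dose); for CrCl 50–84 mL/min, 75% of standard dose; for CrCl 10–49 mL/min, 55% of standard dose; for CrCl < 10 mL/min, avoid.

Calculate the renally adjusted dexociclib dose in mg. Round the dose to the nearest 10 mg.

1100 mg

CrCl = (140 − 45) × 50.9 / (72 × 3.1) × 0.85 = 4835.5 / 223.20 × 0.85 ≈ 18.4 mL/min
CrCl ≈ 18 mL/min → bracket 10–49 mL/min.
55% of 2000 mg = 1100 mg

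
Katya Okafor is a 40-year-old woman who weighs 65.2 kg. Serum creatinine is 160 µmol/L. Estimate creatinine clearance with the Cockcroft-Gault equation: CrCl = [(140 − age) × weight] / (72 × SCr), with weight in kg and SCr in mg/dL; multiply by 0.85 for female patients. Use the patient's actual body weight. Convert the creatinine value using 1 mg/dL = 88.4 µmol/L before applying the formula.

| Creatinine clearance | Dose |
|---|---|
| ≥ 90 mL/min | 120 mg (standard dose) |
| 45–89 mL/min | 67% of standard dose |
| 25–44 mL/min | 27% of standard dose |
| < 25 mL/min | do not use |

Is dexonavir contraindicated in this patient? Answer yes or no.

SCr = 160 / 88.4 = 1.81 mg/dL
CrCl = (140 − 40) × 65.2 / (72 × 1.81) × 0.85 = 6520.0 / 130.32 × 0.85 ≈ 42.5 mL/min
CrCl ≈ 43 mL/min, which is ≥ 25 mL/min.

no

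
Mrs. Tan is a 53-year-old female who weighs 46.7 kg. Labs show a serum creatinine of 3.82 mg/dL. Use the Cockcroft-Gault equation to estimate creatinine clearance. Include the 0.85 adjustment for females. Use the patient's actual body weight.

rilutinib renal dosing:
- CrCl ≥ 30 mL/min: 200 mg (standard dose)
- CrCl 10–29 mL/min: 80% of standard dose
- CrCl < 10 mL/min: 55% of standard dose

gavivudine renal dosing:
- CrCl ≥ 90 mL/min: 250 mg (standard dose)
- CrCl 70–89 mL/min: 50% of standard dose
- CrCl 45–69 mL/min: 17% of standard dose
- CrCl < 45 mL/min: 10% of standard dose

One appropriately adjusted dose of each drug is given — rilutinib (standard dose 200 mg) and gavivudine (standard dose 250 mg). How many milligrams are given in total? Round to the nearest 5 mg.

185 mg

CrCl = (140 − 53) × 46.7 / (72 × 3.82) × 0.85 = 4062.9 / 275.04 × 0.85 ≈ 12.6 mL/min
CrCl ≈ 13 mL/min.
rilutinib: 10–29 mL/min → 80% of 200 mg = 160 mg.
gavivudine: < 45 mL/min → 10% of 250 mg = 25 mg.
Total = 160 + 25 = 185 mg.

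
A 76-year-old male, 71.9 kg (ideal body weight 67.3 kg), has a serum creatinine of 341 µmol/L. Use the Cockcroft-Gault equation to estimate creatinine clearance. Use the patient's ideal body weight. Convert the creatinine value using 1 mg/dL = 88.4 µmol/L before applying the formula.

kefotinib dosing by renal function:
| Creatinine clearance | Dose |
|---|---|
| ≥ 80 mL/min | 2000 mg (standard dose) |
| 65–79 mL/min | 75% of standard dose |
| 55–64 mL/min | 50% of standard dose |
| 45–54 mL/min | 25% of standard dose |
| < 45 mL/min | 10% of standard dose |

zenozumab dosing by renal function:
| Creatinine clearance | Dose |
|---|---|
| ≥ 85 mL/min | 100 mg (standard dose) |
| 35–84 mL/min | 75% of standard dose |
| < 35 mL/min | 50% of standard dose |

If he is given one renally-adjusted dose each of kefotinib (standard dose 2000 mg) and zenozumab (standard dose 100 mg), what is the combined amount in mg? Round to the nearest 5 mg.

SCr = 341 / 88.4 = 3.857 mg/dL
CrCl = (140 − 76) × 67.3 / (72 × 3.857) = 4307.2 / 277.70 ≈ 15.5 mL/min
CrCl ≈ 16 mL/min.
kefotinib: < 45 mL/min → 10% of 2000 mg = 200 mg.
zenozumab: < 35 mL/min → 50% of 100 mg = 50 mg.
Total = 200 + 50 = 250 mg.

250 mg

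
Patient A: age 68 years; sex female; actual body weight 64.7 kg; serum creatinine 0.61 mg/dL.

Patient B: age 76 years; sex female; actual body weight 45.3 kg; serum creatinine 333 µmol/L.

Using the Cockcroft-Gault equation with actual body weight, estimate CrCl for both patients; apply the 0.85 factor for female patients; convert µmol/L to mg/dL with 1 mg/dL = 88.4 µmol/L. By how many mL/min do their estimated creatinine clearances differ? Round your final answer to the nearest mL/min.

81 mL/min

Patient A: CrCl = (140 − 68) × 64.7 / (72 × 0.61) × 0.85 = 4658.4 / 43.92 × 0.85 ≈ 90.2 mL/min
Patient B: SCr = 333 / 88.4 = 3.767 mg/dL
Patient B: CrCl = (140 − 76) × 45.3 / (72 × 3.767) × 0.85 = 2899.2 / 271.22 × 0.85 ≈ 9.1 mL/min
|90.2 − 9.1| = 81.1 mL/min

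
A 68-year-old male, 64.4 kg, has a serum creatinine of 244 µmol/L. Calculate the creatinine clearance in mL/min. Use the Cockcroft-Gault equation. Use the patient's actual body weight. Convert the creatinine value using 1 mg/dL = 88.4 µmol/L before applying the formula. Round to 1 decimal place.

23.3 mL/min

SCr = 244 / 88.4 = 2.76 mg/dL
CrCl = (140 − 68) × 64.4 / (72 × 2.76) = 4636.8 / 198.72 ≈ 23.3 mL/min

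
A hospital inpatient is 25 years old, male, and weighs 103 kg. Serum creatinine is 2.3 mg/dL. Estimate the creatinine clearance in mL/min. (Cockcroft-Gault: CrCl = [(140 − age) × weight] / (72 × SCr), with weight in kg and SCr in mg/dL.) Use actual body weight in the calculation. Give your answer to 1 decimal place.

CrCl = (140 − 25) × 103 / (72 × 2.3) = 11845.0 / 165.60 ≈ 71.5 mL/min

71.5 mL/min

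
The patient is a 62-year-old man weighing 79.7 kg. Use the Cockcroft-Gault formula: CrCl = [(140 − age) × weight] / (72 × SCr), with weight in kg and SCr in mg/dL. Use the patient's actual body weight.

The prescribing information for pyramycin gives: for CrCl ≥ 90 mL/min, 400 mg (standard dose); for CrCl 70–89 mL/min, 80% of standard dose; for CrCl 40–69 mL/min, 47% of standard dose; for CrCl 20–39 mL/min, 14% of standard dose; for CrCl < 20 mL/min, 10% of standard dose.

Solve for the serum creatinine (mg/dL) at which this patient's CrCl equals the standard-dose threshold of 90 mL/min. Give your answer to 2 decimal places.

0.96 mg/dL

Standard dose requires CrCl ≥ 90 mL/min.
Set (140 − 62) × 79.7 / (72 × SCr) = 90
SCr = (140 − 62) × 79.7 / (72 × 90) = 0.959 mg/dL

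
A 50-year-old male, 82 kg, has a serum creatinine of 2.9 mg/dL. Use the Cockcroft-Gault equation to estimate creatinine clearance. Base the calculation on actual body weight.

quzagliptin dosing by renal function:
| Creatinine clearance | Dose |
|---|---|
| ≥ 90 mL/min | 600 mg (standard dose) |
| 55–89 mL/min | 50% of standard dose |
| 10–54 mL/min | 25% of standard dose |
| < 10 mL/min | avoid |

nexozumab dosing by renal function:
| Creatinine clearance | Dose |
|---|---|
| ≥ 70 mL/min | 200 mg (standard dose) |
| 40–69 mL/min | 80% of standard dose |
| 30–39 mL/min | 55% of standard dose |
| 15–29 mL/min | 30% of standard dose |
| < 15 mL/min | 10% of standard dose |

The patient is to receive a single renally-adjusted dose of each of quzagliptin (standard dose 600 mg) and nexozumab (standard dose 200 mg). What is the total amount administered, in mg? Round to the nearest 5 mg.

260 mg

CrCl = (140 − 50) × 82 / (72 × 2.9) = 7380.0 / 208.80 ≈ 35.3 mL/min
CrCl ≈ 35 mL/min.
quzagliptin: 10–54 mL/min → 25% of 600 mg = 150 mg.
nexozumab: 30–39 mL/min → 55% of 200 mg = 110 mg.
Total = 150 + 110 = 260 mg.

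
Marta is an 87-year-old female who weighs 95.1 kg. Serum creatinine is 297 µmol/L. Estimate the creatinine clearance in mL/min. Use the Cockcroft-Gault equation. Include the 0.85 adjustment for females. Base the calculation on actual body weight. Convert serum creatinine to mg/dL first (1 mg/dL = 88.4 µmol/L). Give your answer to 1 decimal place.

SCr = 297 / 88.4 = 3.36 mg/dL
CrCl = (140 − 87) × 95.1 / (72 × 3.36) × 0.85 = 5040.3 / 241.92 × 0.85 ≈ 17.7 mL/min

17.7 mL/min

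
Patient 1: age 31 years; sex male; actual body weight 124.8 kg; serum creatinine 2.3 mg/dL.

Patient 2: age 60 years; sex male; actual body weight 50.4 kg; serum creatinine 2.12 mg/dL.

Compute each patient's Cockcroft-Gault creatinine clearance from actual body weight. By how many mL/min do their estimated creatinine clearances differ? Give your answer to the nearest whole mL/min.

56 mL/min

Patient 1: CrCl = (140 − 31) × 124.8 / (72 × 2.3) = 13603.2 / 165.60 ≈ 82.1 mL/min
Patient 2: CrCl = (140 − 60) × 50.4 / (72 × 2.12) = 4032.0 / 152.64 ≈ 26.4 mL/min
|82.1 − 26.4| = 55.7 mL/min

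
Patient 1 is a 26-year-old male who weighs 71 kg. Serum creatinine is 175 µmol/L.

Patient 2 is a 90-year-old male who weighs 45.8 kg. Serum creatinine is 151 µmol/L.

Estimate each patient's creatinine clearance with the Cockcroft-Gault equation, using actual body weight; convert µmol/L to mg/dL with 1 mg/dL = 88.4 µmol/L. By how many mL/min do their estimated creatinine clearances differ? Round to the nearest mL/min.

38 mL/min

Patient 1: SCr = 175 / 88.4 = 1.98 mg/dL
Patient 1: CrCl = (140 − 26) × 71 / (72 × 1.98) = 8094.0 / 142.56 ≈ 56.8 mL/min
Patient 2: SCr = 151 / 88.4 = 1.708 mg/dL
Patient 2: CrCl = (140 − 90) × 45.8 / (72 × 1.708) = 2290.0 / 122.98 ≈ 18.6 mL/min
|56.8 − 18.6| = 38.2 mL/min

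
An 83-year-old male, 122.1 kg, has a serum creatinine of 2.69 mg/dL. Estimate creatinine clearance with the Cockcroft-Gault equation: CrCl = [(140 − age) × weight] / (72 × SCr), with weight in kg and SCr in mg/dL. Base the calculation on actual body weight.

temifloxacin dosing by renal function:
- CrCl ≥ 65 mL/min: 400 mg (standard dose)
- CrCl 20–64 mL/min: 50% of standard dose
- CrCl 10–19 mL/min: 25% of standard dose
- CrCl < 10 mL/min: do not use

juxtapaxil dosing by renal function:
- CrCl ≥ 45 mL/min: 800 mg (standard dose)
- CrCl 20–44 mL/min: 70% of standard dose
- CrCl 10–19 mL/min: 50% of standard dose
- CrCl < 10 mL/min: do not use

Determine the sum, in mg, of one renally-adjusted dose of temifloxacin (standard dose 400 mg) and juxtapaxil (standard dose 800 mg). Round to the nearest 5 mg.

760 mg

CrCl = (140 − 83) × 122.1 / (72 × 2.69) = 6959.7 / 193.68 ≈ 35.9 mL/min
CrCl ≈ 36 mL/min.
temifloxacin: 20–64 mL/min → 50% of 400 mg = 200 mg.
juxtapaxil: 20–44 mL/min → 70% of 800 mg = 560 mg.
Total = 200 + 560 = 760 mg.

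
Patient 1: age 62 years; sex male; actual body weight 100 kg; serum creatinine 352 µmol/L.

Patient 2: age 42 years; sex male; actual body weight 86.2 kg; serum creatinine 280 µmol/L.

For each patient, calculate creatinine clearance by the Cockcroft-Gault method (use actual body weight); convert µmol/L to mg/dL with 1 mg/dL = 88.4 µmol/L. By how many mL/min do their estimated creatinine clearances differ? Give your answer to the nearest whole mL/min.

Patient 1: SCr = 352 / 88.4 = 3.982 mg/dL
Patient 1: CrCl = (140 − 62) × 100 / (72 × 3.982) = 7800.0 / 286.70 ≈ 27.2 mL/min
Patient 2: SCr = 280 / 88.4 = 3.167 mg/dL
Patient 2: CrCl = (140 − 42) × 86.2 / (72 × 3.167) = 8447.6 / 228.02 ≈ 37.0 mL/min
|27.2 − 37.0| = 9.8 mL/min

10 mL/min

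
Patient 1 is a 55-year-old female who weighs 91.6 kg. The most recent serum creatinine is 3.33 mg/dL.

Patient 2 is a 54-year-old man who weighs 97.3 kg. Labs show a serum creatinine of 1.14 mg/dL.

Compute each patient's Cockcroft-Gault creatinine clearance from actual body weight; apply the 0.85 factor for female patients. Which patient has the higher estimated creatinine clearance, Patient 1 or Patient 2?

Patient 1: CrCl = (140 − 55) × 91.6 / (72 × 3.33) × 0.85 = 7786.0 / 239.76 × 0.85 ≈ 27.6 mL/min
Patient 2: CrCl = (140 − 54) × 97.3 / (72 × 1.14) = 8367.8 / 82.08 ≈ 101.9 mL/min
27.6 vs 101.9 mL/min → Patient 2 is higher.

Patient 2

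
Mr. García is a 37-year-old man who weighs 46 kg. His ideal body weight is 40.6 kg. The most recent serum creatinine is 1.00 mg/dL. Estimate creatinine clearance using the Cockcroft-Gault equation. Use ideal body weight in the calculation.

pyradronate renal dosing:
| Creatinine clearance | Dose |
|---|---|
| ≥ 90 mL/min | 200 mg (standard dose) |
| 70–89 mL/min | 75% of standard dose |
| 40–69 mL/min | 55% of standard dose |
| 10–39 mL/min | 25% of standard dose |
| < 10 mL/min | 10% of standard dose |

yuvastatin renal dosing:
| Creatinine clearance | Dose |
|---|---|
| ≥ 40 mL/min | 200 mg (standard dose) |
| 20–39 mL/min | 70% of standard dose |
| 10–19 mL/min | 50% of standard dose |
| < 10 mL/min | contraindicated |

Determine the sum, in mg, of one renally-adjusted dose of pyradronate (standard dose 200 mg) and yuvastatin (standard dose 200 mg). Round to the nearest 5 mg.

310 mg

CrCl = (140 − 37) × 40.6 / (72 × 1) = 4181.8 / 72.00 ≈ 58.1 mL/min
CrCl ≈ 58 mL/min.
pyradronate: 40–69 mL/min → 55% of 200 mg = 110 mg.
yuvastatin: ≥ 40 mL/min → 100% of 200 mg = 200 mg.
Total = 110 + 200 = 310 mg.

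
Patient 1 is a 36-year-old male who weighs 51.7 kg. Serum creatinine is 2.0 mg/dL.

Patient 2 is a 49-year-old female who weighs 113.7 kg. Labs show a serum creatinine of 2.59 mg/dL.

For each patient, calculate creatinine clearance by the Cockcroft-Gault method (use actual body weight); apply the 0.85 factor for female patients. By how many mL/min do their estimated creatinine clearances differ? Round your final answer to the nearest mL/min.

Patient 1: CrCl = (140 − 36) × 51.7 / (72 × 2) = 5376.8 / 144.00 ≈ 37.3 mL/min
Patient 2: CrCl = (140 − 49) × 113.7 / (72 × 2.59) × 0.85 = 10346.7 / 186.48 × 0.85 ≈ 47.2 mL/min
|37.3 − 47.2| = 9.9 mL/min

10 mL/min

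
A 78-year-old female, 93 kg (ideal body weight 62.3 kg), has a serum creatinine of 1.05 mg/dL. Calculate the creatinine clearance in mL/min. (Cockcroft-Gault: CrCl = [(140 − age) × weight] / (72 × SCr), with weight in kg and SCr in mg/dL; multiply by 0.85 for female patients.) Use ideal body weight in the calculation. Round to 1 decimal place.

43.4 mL/min

CrCl = (140 − 78) × 62.3 / (72 × 1.05) × 0.85 = 3862.6 / 75.60 × 0.85 ≈ 43.4 mL/min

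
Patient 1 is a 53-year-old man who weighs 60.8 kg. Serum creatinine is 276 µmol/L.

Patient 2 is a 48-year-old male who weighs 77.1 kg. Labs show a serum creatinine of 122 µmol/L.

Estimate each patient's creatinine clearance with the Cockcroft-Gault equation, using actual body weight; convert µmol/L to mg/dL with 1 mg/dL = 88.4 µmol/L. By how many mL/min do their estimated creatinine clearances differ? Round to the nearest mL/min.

48 mL/min

Patient 1: SCr = 276 / 88.4 = 3.122 mg/dL
Patient 1: CrCl = (140 − 53) × 60.8 / (72 × 3.122) = 5289.6 / 224.78 ≈ 23.5 mL/min
Patient 2: SCr = 122 / 88.4 = 1.38 mg/dL
Patient 2: CrCl = (140 − 48) × 77.1 / (72 × 1.38) = 7093.2 / 99.36 ≈ 71.4 mL/min
|23.5 − 71.4| = 47.9 mL/min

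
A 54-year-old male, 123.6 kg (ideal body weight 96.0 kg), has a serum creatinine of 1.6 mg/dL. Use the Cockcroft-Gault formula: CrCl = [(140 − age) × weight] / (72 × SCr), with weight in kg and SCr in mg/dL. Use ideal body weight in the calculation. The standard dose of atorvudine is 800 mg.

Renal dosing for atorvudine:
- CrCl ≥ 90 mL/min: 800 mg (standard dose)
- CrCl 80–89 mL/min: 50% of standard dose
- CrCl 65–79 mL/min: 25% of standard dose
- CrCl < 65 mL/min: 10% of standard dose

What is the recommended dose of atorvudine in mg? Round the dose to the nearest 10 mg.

200 mg

CrCl = (140 − 54) × 96 / (72 × 1.6) = 8256.0 / 115.20 ≈ 71.7 mL/min
CrCl ≈ 72 mL/min → bracket 65–79 mL/min.
25% of 800 mg = 200 mg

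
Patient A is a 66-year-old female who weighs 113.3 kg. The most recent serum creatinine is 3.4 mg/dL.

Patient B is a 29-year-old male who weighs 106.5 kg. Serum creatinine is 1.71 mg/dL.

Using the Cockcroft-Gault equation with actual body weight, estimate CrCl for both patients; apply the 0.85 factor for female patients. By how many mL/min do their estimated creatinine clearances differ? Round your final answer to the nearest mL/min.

67 mL/min

Patient A: CrCl = (140 − 66) × 113.3 / (72 × 3.4) × 0.85 = 8384.2 / 244.80 × 0.85 ≈ 29.1 mL/min
Patient B: CrCl = (140 − 29) × 106.5 / (72 × 1.71) = 11821.5 / 123.12 ≈ 96.0 mL/min
|29.1 − 96.0| = 66.9 mL/min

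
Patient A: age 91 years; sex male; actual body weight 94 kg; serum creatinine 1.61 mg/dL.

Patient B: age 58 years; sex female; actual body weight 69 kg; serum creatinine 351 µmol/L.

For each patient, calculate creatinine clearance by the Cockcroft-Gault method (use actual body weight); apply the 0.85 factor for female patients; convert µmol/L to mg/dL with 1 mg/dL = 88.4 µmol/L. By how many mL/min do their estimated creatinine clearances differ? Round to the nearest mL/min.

Patient A: CrCl = (140 − 91) × 94 / (72 × 1.61) = 4606.0 / 115.92 ≈ 39.7 mL/min
Patient B: SCr = 351 / 88.4 = 3.971 mg/dL
Patient B: CrCl = (140 − 58) × 69 / (72 × 3.971) × 0.85 = 5658.0 / 285.91 × 0.85 ≈ 16.8 mL/min
|39.7 − 16.8| = 22.9 mL/min

23 mL/min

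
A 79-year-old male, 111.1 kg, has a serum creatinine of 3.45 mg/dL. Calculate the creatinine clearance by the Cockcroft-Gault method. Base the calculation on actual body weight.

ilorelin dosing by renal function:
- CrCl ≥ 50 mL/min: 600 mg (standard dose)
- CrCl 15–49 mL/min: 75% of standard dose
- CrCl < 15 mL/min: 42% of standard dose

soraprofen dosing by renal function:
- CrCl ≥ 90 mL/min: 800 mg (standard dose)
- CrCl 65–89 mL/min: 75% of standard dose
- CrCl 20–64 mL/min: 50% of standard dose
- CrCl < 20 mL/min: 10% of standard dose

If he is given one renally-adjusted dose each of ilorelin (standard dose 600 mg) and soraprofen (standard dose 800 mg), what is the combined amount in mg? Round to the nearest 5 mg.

850 mg

CrCl = (140 − 79) × 111.1 / (72 × 3.45) = 6777.1 / 248.40 ≈ 27.3 mL/min
CrCl ≈ 27 mL/min.
ilorelin: 15–49 mL/min → 75% of 600 mg = 450 mg.
soraprofen: 20–64 mL/min → 50% of 800 mg = 400 mg.
Total = 450 + 400 = 850 mg.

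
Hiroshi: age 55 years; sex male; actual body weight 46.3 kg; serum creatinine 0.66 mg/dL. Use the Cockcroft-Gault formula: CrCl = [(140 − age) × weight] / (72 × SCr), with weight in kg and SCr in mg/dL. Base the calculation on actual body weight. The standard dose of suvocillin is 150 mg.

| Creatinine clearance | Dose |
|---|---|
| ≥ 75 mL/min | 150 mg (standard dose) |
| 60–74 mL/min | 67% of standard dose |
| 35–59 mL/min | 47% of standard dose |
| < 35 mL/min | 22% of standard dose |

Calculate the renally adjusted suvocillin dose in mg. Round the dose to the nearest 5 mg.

150 mg

CrCl = (140 − 55) × 46.3 / (72 × 0.66) = 3935.5 / 47.52 ≈ 82.8 mL/min
CrCl ≈ 83 mL/min → bracket ≥ 75 mL/min.
100% of 150 mg = 150 mg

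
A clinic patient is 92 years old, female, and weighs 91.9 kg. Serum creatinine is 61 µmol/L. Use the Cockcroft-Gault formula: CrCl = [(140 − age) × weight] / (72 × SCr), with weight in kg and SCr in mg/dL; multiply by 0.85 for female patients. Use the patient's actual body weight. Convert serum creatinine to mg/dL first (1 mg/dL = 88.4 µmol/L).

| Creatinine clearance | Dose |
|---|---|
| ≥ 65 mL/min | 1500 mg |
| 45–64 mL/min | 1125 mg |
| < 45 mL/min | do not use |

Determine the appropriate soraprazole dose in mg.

1500 mg

SCr = 61 / 88.4 = 0.69 mg/dL
CrCl = (140 − 92) × 91.9 / (72 × 0.69) × 0.85 = 4411.2 / 49.68 × 0.85 ≈ 75.5 mL/min
CrCl ≈ 75 mL/min → bracket ≥ 65 mL/min.
Dose for this bracket: 1500 mg.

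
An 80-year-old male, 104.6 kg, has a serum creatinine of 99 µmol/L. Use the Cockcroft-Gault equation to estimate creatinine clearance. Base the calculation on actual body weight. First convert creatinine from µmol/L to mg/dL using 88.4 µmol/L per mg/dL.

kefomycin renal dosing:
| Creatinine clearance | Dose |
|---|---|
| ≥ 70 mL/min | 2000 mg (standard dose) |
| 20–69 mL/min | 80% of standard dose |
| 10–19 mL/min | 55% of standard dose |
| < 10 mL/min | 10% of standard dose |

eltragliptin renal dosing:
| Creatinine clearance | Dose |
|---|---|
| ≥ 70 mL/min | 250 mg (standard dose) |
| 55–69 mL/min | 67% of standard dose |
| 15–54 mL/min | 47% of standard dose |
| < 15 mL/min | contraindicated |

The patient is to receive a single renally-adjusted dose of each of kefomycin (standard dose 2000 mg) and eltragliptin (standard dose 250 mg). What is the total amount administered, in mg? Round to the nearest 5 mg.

2250 mg

SCr = 99 / 88.4 = 1.12 mg/dL
CrCl = (140 − 80) × 104.6 / (72 × 1.12) = 6276.0 / 80.64 ≈ 77.8 mL/min
CrCl ≈ 78 mL/min.
kefomycin: ≥ 70 mL/min → 100% of 2000 mg = 2000 mg.
eltragliptin: ≥ 70 mL/min → 100% of 250 mg = 250 mg.
Total = 2000 + 250 = 2250 mg.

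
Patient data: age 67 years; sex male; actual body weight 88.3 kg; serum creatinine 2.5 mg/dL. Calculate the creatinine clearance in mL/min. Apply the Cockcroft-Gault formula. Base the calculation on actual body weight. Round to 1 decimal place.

CrCl = (140 − 67) × 88.3 / (72 × 2.5) = 6445.9 / 180.00 ≈ 35.8 mL/min

35.8 mL/min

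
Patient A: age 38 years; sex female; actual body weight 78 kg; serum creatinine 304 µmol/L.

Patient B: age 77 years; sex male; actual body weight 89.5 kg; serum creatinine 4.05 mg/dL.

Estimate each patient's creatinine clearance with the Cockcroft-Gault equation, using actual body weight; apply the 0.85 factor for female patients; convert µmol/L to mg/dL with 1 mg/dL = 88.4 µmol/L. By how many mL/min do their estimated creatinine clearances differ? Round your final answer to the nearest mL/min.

8 mL/min

Patient A: SCr = 304 / 88.4 = 3.439 mg/dL
Patient A: CrCl = (140 − 38) × 78 / (72 × 3.439) × 0.85 = 7956.0 / 247.61 × 0.85 ≈ 27.3 mL/min
Patient B: CrCl = (140 − 77) × 89.5 / (72 × 4.05) = 5638.5 / 291.60 ≈ 19.3 mL/min
|27.3 − 19.3| = 8.0 mL/min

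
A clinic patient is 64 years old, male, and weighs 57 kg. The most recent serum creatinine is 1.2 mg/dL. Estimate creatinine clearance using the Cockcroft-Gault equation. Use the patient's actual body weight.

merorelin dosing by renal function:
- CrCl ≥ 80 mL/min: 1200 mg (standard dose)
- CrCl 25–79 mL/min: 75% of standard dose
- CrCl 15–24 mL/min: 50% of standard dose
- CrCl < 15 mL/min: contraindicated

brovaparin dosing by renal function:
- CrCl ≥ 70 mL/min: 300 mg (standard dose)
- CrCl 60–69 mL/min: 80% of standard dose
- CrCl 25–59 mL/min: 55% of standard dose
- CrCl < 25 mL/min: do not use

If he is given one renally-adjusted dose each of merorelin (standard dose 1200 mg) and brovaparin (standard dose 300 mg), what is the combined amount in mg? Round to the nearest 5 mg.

CrCl = (140 − 64) × 57 / (72 × 1.2) = 4332.0 / 86.40 ≈ 50.1 mL/min
CrCl ≈ 50 mL/min.
merorelin: 25–79 mL/min → 75% of 1200 mg = 900 mg.
brovaparin: 25–59 mL/min → 55% of 300 mg = 165 mg.
Total = 900 + 165 = 1065 mg.

1065 mg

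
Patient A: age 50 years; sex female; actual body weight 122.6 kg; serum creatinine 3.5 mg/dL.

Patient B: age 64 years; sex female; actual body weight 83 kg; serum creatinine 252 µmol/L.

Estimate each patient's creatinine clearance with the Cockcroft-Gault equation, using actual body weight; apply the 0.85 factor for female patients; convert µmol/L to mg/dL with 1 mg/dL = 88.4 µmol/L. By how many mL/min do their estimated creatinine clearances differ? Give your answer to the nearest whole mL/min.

Patient A: CrCl = (140 − 50) × 122.6 / (72 × 3.5) × 0.85 = 11034.0 / 252.00 × 0.85 ≈ 37.2 mL/min
Patient B: SCr = 252 / 88.4 = 2.851 mg/dL
Patient B: CrCl = (140 − 64) × 83 / (72 × 2.851) × 0.85 = 6308.0 / 205.27 × 0.85 ≈ 26.1 mL/min
|37.2 − 26.1| = 11.1 mL/min

11 mL/min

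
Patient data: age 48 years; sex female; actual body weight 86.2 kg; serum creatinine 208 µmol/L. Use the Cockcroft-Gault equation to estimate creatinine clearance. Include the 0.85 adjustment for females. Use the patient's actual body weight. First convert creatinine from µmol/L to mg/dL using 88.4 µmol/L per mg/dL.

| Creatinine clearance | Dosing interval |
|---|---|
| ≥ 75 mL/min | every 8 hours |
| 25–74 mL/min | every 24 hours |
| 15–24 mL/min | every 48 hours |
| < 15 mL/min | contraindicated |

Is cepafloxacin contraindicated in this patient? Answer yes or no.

no

SCr = 208 / 88.4 = 2.353 mg/dL
CrCl = (140 − 48) × 86.2 / (72 × 2.353) × 0.85 = 7930.4 / 169.42 × 0.85 ≈ 39.8 mL/min
CrCl ≈ 40 mL/min, which is ≥ 15 mL/min.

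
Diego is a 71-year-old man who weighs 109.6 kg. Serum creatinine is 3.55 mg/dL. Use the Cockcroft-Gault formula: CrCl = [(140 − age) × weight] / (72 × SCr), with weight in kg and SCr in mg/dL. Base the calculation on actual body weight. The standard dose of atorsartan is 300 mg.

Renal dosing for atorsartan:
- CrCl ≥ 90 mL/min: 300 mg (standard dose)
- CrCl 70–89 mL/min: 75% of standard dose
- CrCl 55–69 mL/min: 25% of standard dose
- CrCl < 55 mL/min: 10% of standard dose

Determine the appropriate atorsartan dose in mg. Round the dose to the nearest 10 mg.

CrCl = (140 − 71) × 109.6 / (72 × 3.55) = 7562.4 / 255.60 ≈ 29.6 mL/min
CrCl ≈ 30 mL/min → bracket < 55 mL/min.
10% of 300 mg = 30 mg

30 mg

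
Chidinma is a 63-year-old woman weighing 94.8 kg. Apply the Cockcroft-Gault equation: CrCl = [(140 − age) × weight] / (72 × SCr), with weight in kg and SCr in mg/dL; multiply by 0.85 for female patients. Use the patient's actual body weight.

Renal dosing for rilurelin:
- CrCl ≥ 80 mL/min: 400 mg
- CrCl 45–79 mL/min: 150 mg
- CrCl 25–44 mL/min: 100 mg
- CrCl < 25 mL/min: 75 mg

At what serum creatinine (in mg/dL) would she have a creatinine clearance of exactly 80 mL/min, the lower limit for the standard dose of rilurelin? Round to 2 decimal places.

1.08 mg/dL

Standard dose requires CrCl ≥ 80 mL/min.
Set (140 − 63) × 94.8 × 0.85 / (72 × SCr) = 80
SCr = (140 − 63) × 94.8 × 0.85 / (72 × 80) = 1.077 mg/dL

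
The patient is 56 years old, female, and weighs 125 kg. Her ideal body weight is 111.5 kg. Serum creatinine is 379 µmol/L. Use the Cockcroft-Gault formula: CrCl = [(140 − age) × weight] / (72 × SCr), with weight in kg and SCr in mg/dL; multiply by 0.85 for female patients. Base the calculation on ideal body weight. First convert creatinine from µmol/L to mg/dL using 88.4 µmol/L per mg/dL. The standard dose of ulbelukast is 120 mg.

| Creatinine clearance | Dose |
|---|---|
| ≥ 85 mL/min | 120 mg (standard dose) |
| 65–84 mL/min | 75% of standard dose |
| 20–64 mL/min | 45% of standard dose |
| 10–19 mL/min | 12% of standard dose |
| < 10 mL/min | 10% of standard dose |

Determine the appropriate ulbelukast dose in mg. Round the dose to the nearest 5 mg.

55 mg

SCr = 379 / 88.4 = 4.287 mg/dL
CrCl = (140 − 56) × 111.5 / (72 × 4.287) × 0.85 = 9366.0 / 308.66 × 0.85 ≈ 25.8 mL/min
CrCl ≈ 26 mL/min → bracket 20–64 mL/min.
45% of 120 mg = 54 mg → 55 mg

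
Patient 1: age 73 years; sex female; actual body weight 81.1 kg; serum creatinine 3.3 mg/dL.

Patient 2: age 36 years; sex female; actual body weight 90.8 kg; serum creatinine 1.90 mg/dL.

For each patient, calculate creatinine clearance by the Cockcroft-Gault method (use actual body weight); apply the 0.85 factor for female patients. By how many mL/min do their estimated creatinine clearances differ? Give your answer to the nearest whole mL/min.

39 mL/min

Patient 1: CrCl = (140 − 73) × 81.1 / (72 × 3.3) × 0.85 = 5433.7 / 237.60 × 0.85 ≈ 19.4 mL/min
Patient 2: CrCl = (140 − 36) × 90.8 / (72 × 1.9) × 0.85 = 9443.2 / 136.80 × 0.85 ≈ 58.7 mL/min
|19.4 − 58.7| = 39.3 mL/min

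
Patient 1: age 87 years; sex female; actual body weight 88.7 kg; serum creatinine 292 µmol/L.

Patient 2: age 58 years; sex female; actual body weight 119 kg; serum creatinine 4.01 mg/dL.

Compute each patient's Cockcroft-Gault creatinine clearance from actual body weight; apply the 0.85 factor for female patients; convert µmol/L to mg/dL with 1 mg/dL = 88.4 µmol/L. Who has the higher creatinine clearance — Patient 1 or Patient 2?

Patient 1: SCr = 292 / 88.4 = 3.303 mg/dL
Patient 1: CrCl = (140 − 87) × 88.7 / (72 × 3.303) × 0.85 = 4701.1 / 237.82 × 0.85 ≈ 16.8 mL/min
Patient 2: CrCl = (140 − 58) × 119 / (72 × 4.01) × 0.85 = 9758.0 / 288.72 × 0.85 ≈ 28.7 mL/min
16.8 vs 28.7 mL/min → Patient 2 is higher.

Patient 2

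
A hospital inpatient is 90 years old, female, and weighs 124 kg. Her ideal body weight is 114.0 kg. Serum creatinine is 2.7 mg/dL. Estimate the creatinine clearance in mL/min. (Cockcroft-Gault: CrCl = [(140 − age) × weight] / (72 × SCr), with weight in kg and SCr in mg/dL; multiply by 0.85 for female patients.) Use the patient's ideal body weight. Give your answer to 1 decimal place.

24.9 mL/min

CrCl = (140 − 90) × 114 / (72 × 2.7) × 0.85 = 5700.0 / 194.40 × 0.85 ≈ 24.9 mL/min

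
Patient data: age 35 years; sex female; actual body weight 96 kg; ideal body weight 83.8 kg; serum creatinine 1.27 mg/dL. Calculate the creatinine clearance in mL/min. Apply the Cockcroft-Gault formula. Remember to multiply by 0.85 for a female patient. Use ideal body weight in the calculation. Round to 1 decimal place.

CrCl = (140 − 35) × 83.8 / (72 × 1.27) × 0.85 = 8799.0 / 91.44 × 0.85 ≈ 81.8 mL/min

81.8 mL/min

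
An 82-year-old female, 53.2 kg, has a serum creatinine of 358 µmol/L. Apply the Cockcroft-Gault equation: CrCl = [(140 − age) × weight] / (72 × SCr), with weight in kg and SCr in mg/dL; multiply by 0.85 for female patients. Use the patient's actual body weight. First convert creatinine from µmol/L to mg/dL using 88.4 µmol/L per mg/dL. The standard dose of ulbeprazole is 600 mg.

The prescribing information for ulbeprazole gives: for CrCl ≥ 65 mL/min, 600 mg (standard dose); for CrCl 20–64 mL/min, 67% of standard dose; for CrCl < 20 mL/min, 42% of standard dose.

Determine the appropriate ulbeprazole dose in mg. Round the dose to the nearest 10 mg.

SCr = 358 / 88.4 = 4.05 mg/dL
CrCl = (140 − 82) × 53.2 / (72 × 4.05) × 0.85 = 3085.6 / 291.60 × 0.85 ≈ 9.0 mL/min
CrCl ≈ 9 mL/min → bracket < 20 mL/min.
42% of 600 mg = 252 mg → 250 mg

250 mg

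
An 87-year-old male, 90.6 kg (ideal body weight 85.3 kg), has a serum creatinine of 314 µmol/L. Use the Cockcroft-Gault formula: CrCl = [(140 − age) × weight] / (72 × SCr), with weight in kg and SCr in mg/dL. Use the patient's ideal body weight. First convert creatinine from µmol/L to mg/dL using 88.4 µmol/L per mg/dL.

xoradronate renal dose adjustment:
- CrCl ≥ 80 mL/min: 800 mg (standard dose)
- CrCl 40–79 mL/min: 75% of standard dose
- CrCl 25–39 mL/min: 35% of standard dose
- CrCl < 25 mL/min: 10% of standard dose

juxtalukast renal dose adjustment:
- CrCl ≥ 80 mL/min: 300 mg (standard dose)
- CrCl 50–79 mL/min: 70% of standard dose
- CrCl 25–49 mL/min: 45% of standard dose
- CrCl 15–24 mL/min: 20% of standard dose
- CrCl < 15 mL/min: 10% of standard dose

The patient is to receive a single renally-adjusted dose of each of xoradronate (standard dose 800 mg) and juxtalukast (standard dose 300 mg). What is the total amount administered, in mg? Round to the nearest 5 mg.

140 mg

SCr = 314 / 88.4 = 3.552 mg/dL
CrCl = (140 − 87) × 85.3 / (72 × 3.552) = 4520.9 / 255.74 ≈ 17.7 mL/min
CrCl ≈ 18 mL/min.
xoradronate: < 25 mL/min → 10% of 800 mg = 80 mg.
juxtalukast: 15–24 mL/min → 20% of 300 mg = 60 mg.
Total = 80 + 60 = 140 mg.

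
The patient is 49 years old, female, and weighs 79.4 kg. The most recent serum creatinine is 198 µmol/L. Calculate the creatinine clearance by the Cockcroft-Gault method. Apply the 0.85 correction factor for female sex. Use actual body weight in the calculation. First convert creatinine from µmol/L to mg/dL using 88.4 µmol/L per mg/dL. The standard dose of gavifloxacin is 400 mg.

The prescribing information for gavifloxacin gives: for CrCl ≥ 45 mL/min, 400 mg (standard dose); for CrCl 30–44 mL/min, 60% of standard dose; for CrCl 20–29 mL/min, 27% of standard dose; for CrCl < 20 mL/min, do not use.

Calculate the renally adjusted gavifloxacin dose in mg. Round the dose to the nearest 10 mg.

SCr = 198 / 88.4 = 2.24 mg/dL
CrCl = (140 − 49) × 79.4 / (72 × 2.24) × 0.85 = 7225.4 / 161.28 × 0.85 ≈ 38.1 mL/min
CrCl ≈ 38 mL/min → bracket 30–44 mL/min.
60% of 400 mg = 240 mg

240 mg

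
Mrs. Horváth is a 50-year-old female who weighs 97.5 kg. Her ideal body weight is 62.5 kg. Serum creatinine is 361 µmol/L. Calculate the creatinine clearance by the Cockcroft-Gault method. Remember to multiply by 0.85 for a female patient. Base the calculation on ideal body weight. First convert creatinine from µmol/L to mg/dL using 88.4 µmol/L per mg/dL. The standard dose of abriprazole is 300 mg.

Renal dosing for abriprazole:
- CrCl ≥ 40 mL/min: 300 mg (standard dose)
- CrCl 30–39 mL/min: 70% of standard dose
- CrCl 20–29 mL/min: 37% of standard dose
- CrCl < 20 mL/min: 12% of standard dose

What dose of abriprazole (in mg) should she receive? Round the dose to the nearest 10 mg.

SCr = 361 / 88.4 = 4.084 mg/dL
CrCl = (140 − 50) × 62.5 / (72 × 4.084) × 0.85 = 5625.0 / 294.05 × 0.85 ≈ 16.3 mL/min
CrCl ≈ 16 mL/min → bracket < 20 mL/min.
12% of 300 mg = 36 mg → 40 mg

40 mg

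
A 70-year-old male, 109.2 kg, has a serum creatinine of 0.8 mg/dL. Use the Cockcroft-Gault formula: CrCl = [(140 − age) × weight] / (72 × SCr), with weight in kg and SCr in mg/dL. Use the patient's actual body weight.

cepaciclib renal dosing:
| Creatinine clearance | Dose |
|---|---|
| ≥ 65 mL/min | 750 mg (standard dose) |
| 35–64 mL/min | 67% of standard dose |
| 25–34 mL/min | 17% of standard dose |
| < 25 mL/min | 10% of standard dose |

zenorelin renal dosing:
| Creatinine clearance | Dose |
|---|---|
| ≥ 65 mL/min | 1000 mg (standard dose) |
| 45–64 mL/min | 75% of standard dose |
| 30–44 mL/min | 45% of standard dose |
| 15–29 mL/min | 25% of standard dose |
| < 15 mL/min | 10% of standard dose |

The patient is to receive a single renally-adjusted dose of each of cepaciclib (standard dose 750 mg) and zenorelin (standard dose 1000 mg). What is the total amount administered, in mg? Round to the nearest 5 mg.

CrCl = (140 − 70) × 109.2 / (72 × 0.8) = 7644.0 / 57.60 ≈ 132.7 mL/min
CrCl ≈ 133 mL/min.
cepaciclib: ≥ 65 mL/min → 100% of 750 mg = 750 mg.
zenorelin: ≥ 65 mL/min → 100% of 1000 mg = 1000 mg.
Total = 750 + 1000 = 1750 mg.

1750 mg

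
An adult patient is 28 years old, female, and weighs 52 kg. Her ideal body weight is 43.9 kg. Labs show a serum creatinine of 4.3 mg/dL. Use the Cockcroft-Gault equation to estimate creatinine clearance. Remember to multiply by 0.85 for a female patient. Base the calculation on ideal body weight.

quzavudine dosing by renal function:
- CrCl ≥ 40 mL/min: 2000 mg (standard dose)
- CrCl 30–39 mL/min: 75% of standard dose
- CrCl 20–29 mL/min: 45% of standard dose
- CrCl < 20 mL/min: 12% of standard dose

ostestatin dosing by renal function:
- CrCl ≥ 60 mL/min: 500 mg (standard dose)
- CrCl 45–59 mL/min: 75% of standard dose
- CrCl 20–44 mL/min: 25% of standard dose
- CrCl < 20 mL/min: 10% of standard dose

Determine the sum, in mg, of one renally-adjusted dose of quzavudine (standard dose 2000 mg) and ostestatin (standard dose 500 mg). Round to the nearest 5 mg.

CrCl = (140 − 28) × 43.9 / (72 × 4.3) × 0.85 = 4916.8 / 309.60 × 0.85 ≈ 13.5 mL/min
CrCl ≈ 13 mL/min.
quzavudine: < 20 mL/min → 12% of 2000 mg = 240 mg.
ostestatin: < 20 mL/min → 10% of 500 mg = 50 mg.
Total = 240 + 50 = 290 mg.

290 mg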